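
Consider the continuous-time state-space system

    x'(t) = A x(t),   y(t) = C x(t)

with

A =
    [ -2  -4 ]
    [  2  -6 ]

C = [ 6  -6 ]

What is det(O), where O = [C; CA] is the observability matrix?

-72

CA = [[-24, 12]]
Observability matrix O = [C; CA] = [[6, -6], [-24, 12]]
det(O) = 6·12 - (-6)·(-24) = 72 - 144 = -72
Since det(O) ≠ 0, rank(O) = 2 and the system is completely observable.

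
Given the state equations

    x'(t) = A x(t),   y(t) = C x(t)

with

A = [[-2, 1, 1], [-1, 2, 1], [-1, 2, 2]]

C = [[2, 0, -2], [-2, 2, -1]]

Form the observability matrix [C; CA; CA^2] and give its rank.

CA = [[-2, -2, -2], [3, 0, -2]]
CA^2 = [[8, -10, -8], [-4, -1, -1]]
Observability matrix O = [C; CA; CA^2] = [[2, 0, -2], [-2, 2, -1], [-2, -2, -2], [3, 0, -2], [8, -10, -8], [-4, -1, -1]]
Take the 3×3 submatrix of O formed by rows 1, 2, 3: [[2, 0, -2], [-2, 2, -1], [-2, -2, -2]]. Its determinant is 2·(2·(-2) - (-1)·(-2)) - 0·((-2)·(-2) - (-1)·(-2)) + (-2)·((-2)·(-2) - 2·(-2)) = 2·(-6) - 0·2 + (-2)·8 = -28 ≠ 0.
So rank(O) ≥ 3; since O has 3 columns, rank(O) = 3.
rank(O) = 3 = n, so the pair (A, C) is completely observable.

3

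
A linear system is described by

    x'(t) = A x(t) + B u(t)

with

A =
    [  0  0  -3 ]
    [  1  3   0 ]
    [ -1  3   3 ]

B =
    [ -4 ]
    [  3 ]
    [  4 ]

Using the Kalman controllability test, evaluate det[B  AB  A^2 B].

-2337

AB = [[-12], [5], [25]]
A^2B = [[-75], [3], [102]]
Controllability matrix C = [B  AB  A^2B] = [[-4, -12, -75], [3, 5, 3], [4, 25, 102]]
Expanding along the first row, det(C) = (-4)·(5·102 - 3·25) - (-12)·(3·102 - 3·4) + (-75)·(3·25 - 5·4) = (-4)·435 - (-12)·294 + (-75)·55 = -2337
Since det(C) ≠ 0, rank(C) = 3 and the system is completely controllable.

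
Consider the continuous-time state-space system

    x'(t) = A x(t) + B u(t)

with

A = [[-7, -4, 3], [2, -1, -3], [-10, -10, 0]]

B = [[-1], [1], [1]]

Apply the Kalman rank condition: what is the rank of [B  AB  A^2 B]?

2

AB = [[6], [-6], [0]]
A^2B = [[-18], [18], [0]]
Controllability matrix C = [B  AB  A^2B] = [[-1, 6, -18], [1, -6, 18], [1, 0, 0]]
The rows r1, r2, r3 of C are linearly dependent: r1 + r2 = 0 (check each entry), so rank(C) ≤ 2.
The 2×2 minor from rows 1, 3, columns 1, 2 is (-1)·0 - 6·1 = 0 - 6 = -6 ≠ 0, so rank(C) = 2.
rank(C) = 2 < n = 3, so the pair (A, B) is not completely controllable.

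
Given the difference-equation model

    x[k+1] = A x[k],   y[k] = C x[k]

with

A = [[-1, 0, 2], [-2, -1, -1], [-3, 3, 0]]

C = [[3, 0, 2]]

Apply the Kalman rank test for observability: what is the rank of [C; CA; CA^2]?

CA = [[-9, 6, 6]]
CA^2 = [[-21, 12, -24]]
Observability matrix O = [C; CA; CA^2] = [[3, 0, 2], [-9, 6, 6], [-21, 12, -24]]
det(O) = 3·(6·(-24) - 6·12) - 0·((-9)·(-24) - 6·(-21)) + 2·((-9)·12 - 6·(-21)) = 3·(-216) - 0·342 + 2·18 = -612 ≠ 0, so rank(O) = 3.
rank(O) = 3 = n, so the pair (A, C) is completely observable.

3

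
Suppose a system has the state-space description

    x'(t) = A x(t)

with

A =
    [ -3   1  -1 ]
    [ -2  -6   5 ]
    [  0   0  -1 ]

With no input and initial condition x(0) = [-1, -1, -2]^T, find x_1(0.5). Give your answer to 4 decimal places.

det(sI - A) = s^3 - (tr A)s^2 + (M11 + M22 + M33)s - det A, where Mii is the 2×2 principal minor of A obtained by deleting row i and column i.
tr A = (-3) + (-6) + (-1) = -10; M11 = (-6)·(-1) - 5·0 = 6 - 0 = 6; M22 = (-3)·(-1) - (-1)·0 = 3 - 0 = 3; M33 = (-3)·(-6) - 1·(-2) = 18 - (-2) = 20; sum of minors = 29.
det A = (-3)·((-6)·(-1) - 5·0) - 1·((-2)·(-1) - 5·0) + (-1)·((-2)·0 - (-6)·0) = (-3)·6 - 1·2 + (-1)·0 = -20.
So p(s) = det(sI - A) = s^3 + 10s^2 + 29s + 20.
Rational-root test: any integer root divides 20. Testing small divisors, s = -1 works: p(-1) = -1 + 10 + (-29) + 20 = 0, so (s + 1) is a factor.
Dividing, p(s) = (s + 1)(s^2 + 9s + 20).
Factor s^2 + 9s + 20: two numbers with sum -9 and product 20 are -4 and -5, so s^2 + 9s + 20 = (s + 4)(s + 5).
Hence p(s) = (s + 1) (s + 4) (s + 5), with roots -5, -4, -1.
The eigenvalues -5, -4, -1 are distinct and real, so A is diagonalisable and x(t) = e^{At} x(0) = V diag(e^{λ_i t}) V^{-1} x(0), where the columns of V are the eigenvectors.
λ = -5: A - (-5)I = [[2, 1, -1], [-2, -1, 5], [0, 0, 4]]. v must be orthogonal to every row; (row 1) × (row 2) = [4, -8, 0], so take v_1 = [1, -2, 0]^T.
λ = -4: A - (-4)I = [[1, 1, -1], [-2, -2, 5], [0, 0, 3]]. v must be orthogonal to every row; (row 1) × (row 2) = [3, -3, 0], so take v_2 = [1, -1, 0]^T.
λ = -1: A - (-1)I = [[-2, 1, -1], [-2, -5, 5], [0, 0, 0]]. v must be orthogonal to every row; (row 1) × (row 2) = [0, 12, 12], so take v_3 = [0, 1, 1]^T.
V = [v_1 v_2 v_3] = [[1, 1, 0], [-2, -1, 1], [0, 0, 1]] has det V = 1, so V^{-1} = adj(V)/det V = [[-1, -1, 1], [2, 1, -1], [0, 0, 1]].
Modal coordinates z(0) = V^{-1} x(0): (-1)·(-1) + (-1)·(-1) + 1·(-2) = 0; 2·(-1) + 1·(-1) + (-1)·(-2) = -1; 0·(-1) + 0·(-1) + 1·(-2) = -2; so z(0) = [0, -1, -2]^T.
x_1(t) = Σ_i (v_i)_1 · z_i(0) · e^{λ_i t} (row 1 of V times the modal terms).
x_1(0.5) = 1·0·e^{-5·0.5} + 1·(-1)·e^{-4·0.5} + 0·(-2)·e^{-1·0.5} = 0·0.082085 + (-1)·0.135335 + 0·0.606531 = -0.1353.

-0.1353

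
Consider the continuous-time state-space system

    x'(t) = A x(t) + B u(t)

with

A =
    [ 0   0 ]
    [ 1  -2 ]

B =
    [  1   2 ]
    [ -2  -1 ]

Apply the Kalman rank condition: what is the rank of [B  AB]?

AB = [[0, 0], [5, 4]]
Controllability matrix C = [B  AB] = [[1, 2, 0, 0], [-2, -1, 5, 4]]
Take the 2×2 submatrix of C formed by columns 1, 2: [[1, 2], [-2, -1]]. Its determinant is 1·(-1) - 2·(-2) = -1 - (-4) = 3 ≠ 0.
So rank(C) ≥ 2; since C has 2 rows, rank(C) = 2.
rank(C) = 2 = n, so the pair (A, B) is completely controllable.

2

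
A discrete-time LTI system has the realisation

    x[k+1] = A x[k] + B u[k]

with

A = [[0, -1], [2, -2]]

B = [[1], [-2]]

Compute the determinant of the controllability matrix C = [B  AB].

10

AB = [[2], [6]]
Controllability matrix C = [B  AB] = [[1, 2], [-2, 6]]
det(C) = 1·6 - 2·(-2) = 6 - (-4) = 10
Since det(C) ≠ 0, rank(C) = 2 and the system is completely controllable.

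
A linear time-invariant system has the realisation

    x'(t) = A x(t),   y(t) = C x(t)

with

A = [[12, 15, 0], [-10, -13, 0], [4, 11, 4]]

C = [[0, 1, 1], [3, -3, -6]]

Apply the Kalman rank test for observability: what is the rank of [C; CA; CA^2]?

CA = [[-6, -2, 4], [42, 18, -24]]
CA^2 = [[-36, -20, 16], [228, 132, -96]]
Observability matrix O = [C; CA; CA^2] = [[0, 1, 1], [3, -3, -6], [-6, -2, 4], [42, 18, -24], [-36, -20, 16], [228, 132, -96]]
The columns c1, c2, c3 of O are linearly dependent: c1 - c2 + c3 = 0 (check each entry), so rank(O) ≤ 2.
The 2×2 minor from rows 1, 2, columns 1, 2 is 0·(-3) - 1·3 = 0 - 3 = -3 ≠ 0, so rank(O) = 2.
rank(O) = 2 < n = 3, so the pair (A, C) is not completely observable.

2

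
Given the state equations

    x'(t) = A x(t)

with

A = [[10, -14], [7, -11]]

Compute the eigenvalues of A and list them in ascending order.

-4, 3

det(sI - A) = s^2 - (tr A)s + det A, with tr A = 10 + (-11) = -1 and det A = 10·(-11) - (-14)·7 = -110 - (-98) = -12.
So p(s) = det(sI - A) = s^2 + s - 12.
Factor s^2 + s - 12: two numbers with sum -1 and product -12 are 3 and -4, so s^2 + s - 12 = (s - 3)(s + 4).
Hence p(s) = (s - 3) (s + 4), with roots -4, 3.
At least one eigenvalue has non-negative real part, so the system is not asymptotically stable.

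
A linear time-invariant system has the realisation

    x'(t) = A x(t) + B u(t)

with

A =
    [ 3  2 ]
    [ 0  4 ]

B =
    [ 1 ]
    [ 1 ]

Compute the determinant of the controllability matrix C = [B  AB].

AB = [[5], [4]]
Controllability matrix C = [B  AB] = [[1, 5], [1, 4]]
det(C) = 1·4 - 5·1 = 4 - 5 = -1
Since det(C) ≠ 0, rank(C) = 2 and the system is completely controllable.

-1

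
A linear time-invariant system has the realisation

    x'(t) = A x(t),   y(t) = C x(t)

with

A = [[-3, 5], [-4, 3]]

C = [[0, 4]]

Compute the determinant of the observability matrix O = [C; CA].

CA = [[-16, 12]]
Observability matrix O = [C; CA] = [[0, 4], [-16, 12]]
det(O) = 0·12 - 4·(-16) = 0 - (-64) = 64
Since det(O) ≠ 0, rank(O) = 2 and the system is completely observable.

64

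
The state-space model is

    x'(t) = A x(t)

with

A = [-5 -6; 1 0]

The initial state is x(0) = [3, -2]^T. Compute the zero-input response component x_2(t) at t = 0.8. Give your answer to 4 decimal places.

det(sI - A) = s^2 - (tr A)s + det A, with tr A = (-5) + 0 = -5 and det A = (-5)·0 - (-6)·1 = 0 - (-6) = 6.
So p(s) = det(sI - A) = s^2 + 5s + 6.
Factor s^2 + 5s + 6: two numbers with sum -5 and product 6 are -2 and -3, so s^2 + 5s + 6 = (s + 2)(s + 3).
Hence p(s) = (s + 2) (s + 3), with roots -3, -2.
The eigenvalues -3, -2 are distinct and real, so A is diagonalisable and x(t) = e^{At} x(0) = V diag(e^{λ_i t}) V^{-1} x(0), where the columns of V are the eigenvectors.
λ = -3: A - (-3)I = [[-2, -6], [1, 3]]. Row 1 gives (-2)·v1 + (-6)·v2 = 0, so take v_1 = [-3, 1]^T.
λ = -2: A - (-2)I = [[-3, -6], [1, 2]]. Row 1 gives (-3)·v1 + (-6)·v2 = 0, so take v_2 = [2, -1]^T.
V = [v_1 v_2] = [[-3, 2], [1, -1]] has det V = 1, so V^{-1} = adj(V)/det V = [[-1, -2], [-1, -3]].
Modal coordinates z(0) = V^{-1} x(0): (-1)·3 + (-2)·(-2) = 1; (-1)·3 + (-3)·(-2) = 3; so z(0) = [1, 3]^T.
x_2(t) = Σ_i (v_i)_2 · z_i(0) · e^{λ_i t} (row 2 of V times the modal terms).
x_2(0.8) = 1·1·e^{-3·0.8} + (-1)·3·e^{-2·0.8} = 1·0.090718 + (-3)·0.201897 = -0.5150.

-0.5150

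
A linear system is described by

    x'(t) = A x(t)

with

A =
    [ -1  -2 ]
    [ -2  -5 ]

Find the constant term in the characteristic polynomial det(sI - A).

1

For a 2×2 matrix, det(sI - A) = s^2 - (tr A)s + det A.
tr A = -6, det A = 1.
So p(s) = s^2 + 6s + 1.
The constant term is 1.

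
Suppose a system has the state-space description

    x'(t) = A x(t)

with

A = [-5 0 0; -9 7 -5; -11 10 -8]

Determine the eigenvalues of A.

det(sI - A) = s^3 - (tr A)s^2 + (M11 + M22 + M33)s - det A, where Mii is the 2×2 principal minor of A obtained by deleting row i and column i.
tr A = (-5) + 7 + (-8) = -6; M11 = 7·(-8) - (-5)·10 = -56 - (-50) = -6; M22 = (-5)·(-8) - 0·(-11) = 40 - 0 = 40; M33 = (-5)·7 - 0·(-9) = -35 - 0 = -35; sum of minors = -1.
det A = (-5)·(7·(-8) - (-5)·10) - 0·((-9)·(-8) - (-5)·(-11)) + 0·((-9)·10 - 7·(-11)) = (-5)·(-6) - 0·17 + 0·(-13) = 30.
So p(s) = det(sI - A) = s^3 + 6s^2 - s - 30.
Rational-root test: any integer root divides -30. Testing small divisors, s = 2 works: p(2) = 8 + 24 + (-2) + (-30) = 0, so (s - 2) is a factor.
Dividing, p(s) = (s - 2)(s^2 + 8s + 15).
Factor s^2 + 8s + 15: two numbers with sum -8 and product 15 are -3 and -5, so s^2 + 8s + 15 = (s + 3)(s + 5).
Hence p(s) = (s - 2) (s + 3) (s + 5), with roots -5, -3, 2.
At least one eigenvalue has non-negative real part, so the system is not asymptotically stable.

-5, -3, 2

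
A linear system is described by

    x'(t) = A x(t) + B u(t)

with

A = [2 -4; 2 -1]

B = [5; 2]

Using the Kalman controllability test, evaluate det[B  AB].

36

AB = [[2], [8]]
Controllability matrix C = [B  AB] = [[5, 2], [2, 8]]
det(C) = 5·8 - 2·2 = 40 - 4 = 36
Since det(C) ≠ 0, rank(C) = 2 and the system is completely controllable.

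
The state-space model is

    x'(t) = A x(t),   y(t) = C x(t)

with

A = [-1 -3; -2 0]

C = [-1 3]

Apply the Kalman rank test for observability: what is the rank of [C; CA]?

CA = [[-5, 3]]
Observability matrix O = [C; CA] = [[-1, 3], [-5, 3]]
det(O) = (-1)·3 - 3·(-5) = -3 - (-15) = 12 ≠ 0, so rank(O) = 2.
rank(O) = 2 = n, so the pair (A, C) is completely observable.

2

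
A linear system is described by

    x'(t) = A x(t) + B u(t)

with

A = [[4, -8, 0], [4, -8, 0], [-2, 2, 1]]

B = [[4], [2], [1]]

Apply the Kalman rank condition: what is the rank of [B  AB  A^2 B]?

2

AB = [[0], [0], [-3]]
A^2B = [[0], [0], [-3]]
Controllability matrix C = [B  AB  A^2B] = [[4, 0, 0], [2, 0, 0], [1, -3, -3]]
The rows r1, r2, r3 of C are linearly dependent: -r1 + 2·r2 = 0 (check each entry), so rank(C) ≤ 2.
The 2×2 minor from rows 1, 3, columns 1, 2 is 4·(-3) - 0·1 = -12 - 0 = -12 ≠ 0, so rank(C) = 2.
rank(C) = 2 < n = 3, so the pair (A, B) is not completely controllable.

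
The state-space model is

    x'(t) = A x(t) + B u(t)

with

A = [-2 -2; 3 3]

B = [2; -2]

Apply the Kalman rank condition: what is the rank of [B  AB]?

1

AB = [[0], [0]]
Controllability matrix C = [B  AB] = [[2, 0], [-2, 0]]
Every column of C is a scalar multiple of column 1 = [2, -2] (multipliers 1, 0), so the columns span a one-dimensional space.
C ≠ 0, hence rank(C) = 1.
rank(C) = 1 < n = 2, so the pair (A, B) is not completely controllable.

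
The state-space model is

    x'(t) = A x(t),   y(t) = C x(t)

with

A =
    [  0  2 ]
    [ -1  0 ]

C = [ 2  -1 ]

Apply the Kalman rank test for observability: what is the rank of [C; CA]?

CA = [[1, 4]]
Observability matrix O = [C; CA] = [[2, -1], [1, 4]]
det(O) = 2·4 - (-1)·1 = 8 - (-1) = 9 ≠ 0, so rank(O) = 2.
rank(O) = 2 = n, so the pair (A, C) is completely observable.

2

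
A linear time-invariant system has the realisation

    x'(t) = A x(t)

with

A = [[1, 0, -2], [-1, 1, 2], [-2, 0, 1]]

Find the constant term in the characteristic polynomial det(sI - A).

Expand det(sI - A) for the 3×3 matrix.
p(s) = s^3 - 3s^2 - s + 3.
(Check: constant term = det(-A) = (-1)^3 det A = 3; coefficient of s^2 = -tr A = -3.)
The constant term is 3.

3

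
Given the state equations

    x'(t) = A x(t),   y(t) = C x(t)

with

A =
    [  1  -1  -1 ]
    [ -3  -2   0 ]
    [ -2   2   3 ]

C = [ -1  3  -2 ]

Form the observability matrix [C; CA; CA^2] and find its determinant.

CA = [[-6, -9, -5]]
CA^2 = [[31, 14, -9]]
Observability matrix O = [C; CA; CA^2] = [[-1, 3, -2], [-6, -9, -5], [31, 14, -9]]
Expanding along the first row, det(O) = (-1)·((-9)·(-9) - (-5)·14) - 3·((-6)·(-9) - (-5)·31) + (-2)·((-6)·14 - (-9)·31) = (-1)·151 - 3·209 + (-2)·195 = -1168
Since det(O) ≠ 0, rank(O) = 3 and the system is completely observable.

-1168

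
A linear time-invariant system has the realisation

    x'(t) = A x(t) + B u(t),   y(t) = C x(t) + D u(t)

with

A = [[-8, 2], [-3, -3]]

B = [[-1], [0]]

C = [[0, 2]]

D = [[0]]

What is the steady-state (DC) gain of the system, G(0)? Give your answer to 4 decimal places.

0.2000

G(0) = C(-A)^{-1}B + D = -C A^{-1} B + D.
det A = 30, so A^{-1} = (1/30)·adj(A) = [[-1/10, -1/15], [1/10, -4/15]]
A^{-1} B = [1/10, -1/10]^T
C A^{-1} B = -1/5
G(0) = D - C A^{-1} B = 0 - (-1/5) = 1/5 ≈ 0.2000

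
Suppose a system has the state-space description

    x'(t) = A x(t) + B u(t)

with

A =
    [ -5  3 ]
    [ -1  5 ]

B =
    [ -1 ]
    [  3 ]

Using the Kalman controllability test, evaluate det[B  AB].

AB = [[14], [16]]
Controllability matrix C = [B  AB] = [[-1, 14], [3, 16]]
det(C) = (-1)·16 - 14·3 = -16 - 42 = -58
Since det(C) ≠ 0, rank(C) = 2 and the system is completely controllable.

-58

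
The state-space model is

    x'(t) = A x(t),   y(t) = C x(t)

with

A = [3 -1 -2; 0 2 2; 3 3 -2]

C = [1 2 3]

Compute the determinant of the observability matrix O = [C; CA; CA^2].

-1152

CA = [[12, 12, -4]]
CA^2 = [[24, 0, 8]]
Observability matrix O = [C; CA; CA^2] = [[1, 2, 3], [12, 12, -4], [24, 0, 8]]
Expanding along the first row, det(O) = 1·(12·8 - (-4)·0) - 2·(12·8 - (-4)·24) + 3·(12·0 - 12·24) = 1·96 - 2·192 + 3·(-288) = -1152
Since det(O) ≠ 0, rank(O) = 3 and the system is completely observable.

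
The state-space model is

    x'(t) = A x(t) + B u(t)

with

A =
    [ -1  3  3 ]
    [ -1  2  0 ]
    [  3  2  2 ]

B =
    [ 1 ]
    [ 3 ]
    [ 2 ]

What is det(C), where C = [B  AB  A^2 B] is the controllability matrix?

AB = [[14], [5], [13]]
A^2B = [[40], [-4], [78]]
Controllability matrix C = [B  AB  A^2B] = [[1, 14, 40], [3, 5, -4], [2, 13, 78]]
Expanding along the first row, det(C) = 1·(5·78 - (-4)·13) - 14·(3·78 - (-4)·2) + 40·(3·13 - 5·2) = 1·442 - 14·242 + 40·29 = -1786
Since det(C) ≠ 0, rank(C) = 3 and the system is completely controllable.

-1786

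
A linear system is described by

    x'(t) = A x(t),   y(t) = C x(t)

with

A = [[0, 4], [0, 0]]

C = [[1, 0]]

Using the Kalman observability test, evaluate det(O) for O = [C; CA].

4

CA = [[0, 4]]
Observability matrix O = [C; CA] = [[1, 0], [0, 4]]
det(O) = 1·4 - 0·0 = 4 - 0 = 4
Since det(O) ≠ 0, rank(O) = 2 and the system is completely observable.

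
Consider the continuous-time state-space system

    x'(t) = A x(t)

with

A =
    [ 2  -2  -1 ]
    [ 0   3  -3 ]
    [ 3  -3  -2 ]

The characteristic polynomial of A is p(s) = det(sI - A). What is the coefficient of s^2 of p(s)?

Expand det(sI - A) for the 3×3 matrix.
p(s) = s^3 - 3s^2 - 10s + 3.
(Check: constant term = det(-A) = (-1)^3 det A = 3; coefficient of s^2 = -tr A = -3.)
The coefficient of s^2 is -3.

-3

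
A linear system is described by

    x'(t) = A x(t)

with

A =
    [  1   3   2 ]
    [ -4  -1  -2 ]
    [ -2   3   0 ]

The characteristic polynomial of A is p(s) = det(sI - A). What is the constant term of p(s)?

Expand det(sI - A) for the 3×3 matrix.
p(s) = s^3 + 21s + 10.
(Check: constant term = det(-A) = (-1)^3 det A = 10; coefficient of s^2 = -tr A = 0.)
The constant term is 10.

10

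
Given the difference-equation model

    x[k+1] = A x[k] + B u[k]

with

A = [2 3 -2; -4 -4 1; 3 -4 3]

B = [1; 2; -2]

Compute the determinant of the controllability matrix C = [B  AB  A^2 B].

-2403

AB = [[12], [-14], [-11]]
A^2B = [[4], [-3], [59]]
Controllability matrix C = [B  AB  A^2B] = [[1, 12, 4], [2, -14, -3], [-2, -11, 59]]
Expanding along the first row, det(C) = 1·((-14)·59 - (-3)·(-11)) - 12·(2·59 - (-3)·(-2)) + 4·(2·(-11) - (-14)·(-2)) = 1·(-859) - 12·112 + 4·(-50) = -2403
Since det(C) ≠ 0, rank(C) = 3 and the system is completely controllable.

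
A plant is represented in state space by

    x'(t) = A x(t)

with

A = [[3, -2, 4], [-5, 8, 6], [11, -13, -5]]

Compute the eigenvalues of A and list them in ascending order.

-3, 4, 5

det(sI - A) = s^3 - (tr A)s^2 + (M11 + M22 + M33)s - det A, where Mii is the 2×2 principal minor of A obtained by deleting row i and column i.
tr A = 3 + 8 + (-5) = 6; M11 = 8·(-5) - 6·(-13) = -40 - (-78) = 38; M22 = 3·(-5) - 4·11 = -15 - 44 = -59; M33 = 3·8 - (-2)·(-5) = 24 - 10 = 14; sum of minors = -7.
det A = 3·(8·(-5) - 6·(-13)) - (-2)·((-5)·(-5) - 6·11) + 4·((-5)·(-13) - 8·11) = 3·38 - (-2)·(-41) + 4·(-23) = -60.
So p(s) = det(sI - A) = s^3 - 6s^2 - 7s + 60.
Rational-root test: any integer root divides 60. Testing small divisors, s = -3 works: p(-3) = -27 + (-54) + 21 + 60 = 0, so (s + 3) is a factor.
Dividing, p(s) = (s + 3)(s^2 - 9s + 20).
Factor s^2 - 9s + 20: two numbers with sum 9 and product 20 are 5 and 4, so s^2 - 9s + 20 = (s - 5)(s - 4).
Hence p(s) = (s - 5) (s - 4) (s + 3), with roots -3, 4, 5.
At least one eigenvalue has non-negative real part, so the system is not asymptotically stable.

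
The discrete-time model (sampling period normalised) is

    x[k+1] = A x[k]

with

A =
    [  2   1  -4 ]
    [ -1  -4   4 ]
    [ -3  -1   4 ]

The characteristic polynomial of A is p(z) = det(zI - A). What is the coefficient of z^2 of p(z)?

Expand det(zI - A) for the 3×3 matrix.
p(z) = z^3 - 2z^2 - 23z - 12.
(Check: constant term = det(-A) = (-1)^3 det A = -12; coefficient of z^2 = -tr A = -2.)
The coefficient of z^2 is -2.

-2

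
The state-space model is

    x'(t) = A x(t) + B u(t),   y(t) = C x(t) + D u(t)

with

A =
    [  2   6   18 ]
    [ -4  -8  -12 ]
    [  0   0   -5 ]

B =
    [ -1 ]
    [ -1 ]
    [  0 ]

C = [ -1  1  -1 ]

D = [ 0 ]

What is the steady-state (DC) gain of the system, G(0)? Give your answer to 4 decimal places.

2.5000

G(0) = C(-A)^{-1}B + D = -C A^{-1} B + D.
det A = -40, so A^{-1} = (1/-40)·adj(A) = [[-1, -3/4, -9/5], [1/2, 1/4, 6/5], [0, 0, -1/5]]
A^{-1} B = [7/4, -3/4, 0]^T
C A^{-1} B = -5/2
G(0) = D - C A^{-1} B = 0 - (-5/2) = 5/2 ≈ 2.5000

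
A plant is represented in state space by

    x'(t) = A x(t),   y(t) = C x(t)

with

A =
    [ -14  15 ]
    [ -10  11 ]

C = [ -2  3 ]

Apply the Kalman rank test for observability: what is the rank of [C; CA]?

CA = [[-2, 3]]
Observability matrix O = [C; CA] = [[-2, 3], [-2, 3]]
Every row of O is a scalar multiple of row 1 = [-2, 3] (multipliers 1, 1), so the rows span a one-dimensional space.
O ≠ 0, hence rank(O) = 1.
rank(O) = 1 < n = 2, so the pair (A, C) is not completely observable.

1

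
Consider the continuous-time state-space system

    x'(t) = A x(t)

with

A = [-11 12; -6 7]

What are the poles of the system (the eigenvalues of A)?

det(sI - A) = s^2 - (tr A)s + det A, with tr A = (-11) + 7 = -4 and det A = (-11)·7 - 12·(-6) = -77 - (-72) = -5.
So p(s) = det(sI - A) = s^2 + 4s - 5.
Factor s^2 + 4s - 5: two numbers with sum -4 and product -5 are 1 and -5, so s^2 + 4s - 5 = (s - 1)(s + 5).
Hence p(s) = (s - 1) (s + 5), with roots -5, 1.
At least one eigenvalue has non-negative real part, so the system is not asymptotically stable.

-5, 1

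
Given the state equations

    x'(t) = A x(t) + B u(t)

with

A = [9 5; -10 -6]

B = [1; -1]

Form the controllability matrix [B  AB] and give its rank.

1

AB = [[4], [-4]]
Controllability matrix C = [B  AB] = [[1, 4], [-1, -4]]
Every column of C is a scalar multiple of column 1 = [1, -1] (multipliers 1, 4), so the columns span a one-dimensional space.
C ≠ 0, hence rank(C) = 1.
rank(C) = 1 < n = 2, so the pair (A, B) is not completely controllable.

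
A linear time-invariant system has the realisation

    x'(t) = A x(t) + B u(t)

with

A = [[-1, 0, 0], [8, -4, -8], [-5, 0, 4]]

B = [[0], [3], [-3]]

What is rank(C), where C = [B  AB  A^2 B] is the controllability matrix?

AB = [[0], [12], [-12]]
A^2B = [[0], [48], [-48]]
Controllability matrix C = [B  AB  A^2B] = [[0, 0, 0], [3, 12, 48], [-3, -12, -48]]
Every column of C is a scalar multiple of column 1 = [0, 3, -3] (multipliers 1, 4, 16), so the columns span a one-dimensional space.
C ≠ 0, hence rank(C) = 1.
rank(C) = 1 < n = 3, so the pair (A, B) is not completely controllable.

1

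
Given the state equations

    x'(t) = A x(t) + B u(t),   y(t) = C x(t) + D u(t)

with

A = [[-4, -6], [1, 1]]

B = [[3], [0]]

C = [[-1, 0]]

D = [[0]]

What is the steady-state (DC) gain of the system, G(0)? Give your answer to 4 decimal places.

1.5000

G(0) = C(-A)^{-1}B + D = -C A^{-1} B + D.
det A = 2, so A^{-1} = (1/2)·adj(A) = [[1/2, 3], [-1/2, -2]]
A^{-1} B = [3/2, -3/2]^T
C A^{-1} B = -3/2
G(0) = D - C A^{-1} B = 0 - (-3/2) = 3/2 ≈ 1.5000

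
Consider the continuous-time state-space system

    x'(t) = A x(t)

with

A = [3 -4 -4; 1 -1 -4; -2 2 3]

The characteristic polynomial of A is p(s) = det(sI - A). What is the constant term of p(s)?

Expand det(sI - A) for the 3×3 matrix.
p(s) = s^3 - 5s^2 + 7s + 5.
(Check: constant term = det(-A) = (-1)^3 det A = 5; coefficient of s^2 = -tr A = -5.)
The constant term is 5.

5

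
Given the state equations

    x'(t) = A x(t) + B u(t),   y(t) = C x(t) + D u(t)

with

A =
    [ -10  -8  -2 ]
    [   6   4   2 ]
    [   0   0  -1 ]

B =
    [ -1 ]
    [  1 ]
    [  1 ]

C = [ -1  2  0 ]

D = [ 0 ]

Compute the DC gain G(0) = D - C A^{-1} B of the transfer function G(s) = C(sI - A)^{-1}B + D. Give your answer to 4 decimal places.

G(0) = C(-A)^{-1}B + D = -C A^{-1} B + D.
det A = -8, so A^{-1} = (1/-8)·adj(A) = [[1/2, 1, 1], [-3/4, -5/4, -1], [0, 0, -1]]
A^{-1} B = [3/2, -3/2, -1]^T
C A^{-1} B = -9/2
G(0) = D - C A^{-1} B = 0 - (-9/2) = 9/2 ≈ 4.5000

4.5000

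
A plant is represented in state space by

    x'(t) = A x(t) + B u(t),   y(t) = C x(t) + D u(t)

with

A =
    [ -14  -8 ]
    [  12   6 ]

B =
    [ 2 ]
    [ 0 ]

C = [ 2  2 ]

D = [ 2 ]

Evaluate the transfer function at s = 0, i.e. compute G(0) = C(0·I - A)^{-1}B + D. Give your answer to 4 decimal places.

G(0) = C(-A)^{-1}B + D = -C A^{-1} B + D.
det A = 12, so A^{-1} = (1/12)·adj(A) = [[1/2, 2/3], [-1, -7/6]]
A^{-1} B = [1, -2]^T
C A^{-1} B = -2
G(0) = D - C A^{-1} B = 2 - (-2) = 4

4.0000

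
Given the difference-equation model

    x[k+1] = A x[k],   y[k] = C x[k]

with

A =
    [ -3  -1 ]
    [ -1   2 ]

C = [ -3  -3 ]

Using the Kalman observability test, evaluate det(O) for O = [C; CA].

CA = [[12, -3]]
Observability matrix O = [C; CA] = [[-3, -3], [12, -3]]
det(O) = (-3)·(-3) - (-3)·12 = 9 - (-36) = 45
Since det(O) ≠ 0, rank(O) = 2 and the system is completely observable.

45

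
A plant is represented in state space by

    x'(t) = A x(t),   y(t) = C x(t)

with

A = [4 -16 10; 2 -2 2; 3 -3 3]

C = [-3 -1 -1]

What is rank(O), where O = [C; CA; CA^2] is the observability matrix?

CA = [[-17, 53, -35]]
CA^2 = [[-67, 271, -169]]
Observability matrix O = [C; CA; CA^2] = [[-3, -1, -1], [-17, 53, -35], [-67, 271, -169]]
The columns c1, c2, c3 of O are linearly dependent: -c1 + c2 + 2·c3 = 0 (check each entry), so rank(O) ≤ 2.
The 2×2 minor from rows 1, 2, columns 1, 2 is (-3)·53 - (-1)·(-17) = -159 - 17 = -176 ≠ 0, so rank(O) = 2.
rank(O) = 2 < n = 3, so the pair (A, C) is not completely observable.

2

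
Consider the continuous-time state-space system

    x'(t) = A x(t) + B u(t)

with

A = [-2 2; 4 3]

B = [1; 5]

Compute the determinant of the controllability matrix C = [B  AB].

AB = [[8], [19]]
Controllability matrix C = [B  AB] = [[1, 8], [5, 19]]
det(C) = 1·19 - 8·5 = 19 - 40 = -21
Since det(C) ≠ 0, rank(C) = 2 and the system is completely controllable.

-21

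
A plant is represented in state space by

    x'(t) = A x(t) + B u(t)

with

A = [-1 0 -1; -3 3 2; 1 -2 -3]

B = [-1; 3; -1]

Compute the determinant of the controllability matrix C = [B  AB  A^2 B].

AB = [[2], [10], [-4]]
A^2B = [[2], [16], [-6]]
Controllability matrix C = [B  AB  A^2B] = [[-1, 2, 2], [3, 10, 16], [-1, -4, -6]]
Expanding along the first row, det(C) = (-1)·(10·(-6) - 16·(-4)) - 2·(3·(-6) - 16·(-1)) + 2·(3·(-4) - 10·(-1)) = (-1)·4 - 2·(-2) + 2·(-2) = -4
Since det(C) ≠ 0, rank(C) = 3 and the system is completely controllable.

-4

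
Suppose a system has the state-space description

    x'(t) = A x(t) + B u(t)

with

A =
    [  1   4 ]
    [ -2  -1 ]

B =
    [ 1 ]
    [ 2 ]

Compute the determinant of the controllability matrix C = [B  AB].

AB = [[9], [-4]]
Controllability matrix C = [B  AB] = [[1, 9], [2, -4]]
det(C) = 1·(-4) - 9·2 = -4 - 18 = -22
Since det(C) ≠ 0, rank(C) = 2 and the system is completely controllable.

-22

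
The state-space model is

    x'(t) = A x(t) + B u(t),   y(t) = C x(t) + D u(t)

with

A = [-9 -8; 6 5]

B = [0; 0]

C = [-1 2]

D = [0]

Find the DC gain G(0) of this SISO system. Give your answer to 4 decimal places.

0.0000

G(0) = C(-A)^{-1}B + D = -C A^{-1} B + D.
det A = 3, so A^{-1} = (1/3)·adj(A) = [[5/3, 8/3], [-2, -3]]
A^{-1} B = [0, 0]^T
C A^{-1} B = 0
G(0) = D - C A^{-1} B = 0 - (0) = 0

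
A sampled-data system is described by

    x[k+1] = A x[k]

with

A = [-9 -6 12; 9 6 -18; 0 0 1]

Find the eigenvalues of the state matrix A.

det(zI - A) = z^3 - (tr A)z^2 + (M11 + M22 + M33)z - det A, where Mii is the 2×2 principal minor of A obtained by deleting row i and column i.
tr A = (-9) + 6 + 1 = -2; M11 = 6·1 - (-18)·0 = 6 - 0 = 6; M22 = (-9)·1 - 12·0 = -9 - 0 = -9; M33 = (-9)·6 - (-6)·9 = -54 - (-54) = 0; sum of minors = -3.
det A = (-9)·(6·1 - (-18)·0) - (-6)·(9·1 - (-18)·0) + 12·(9·0 - 6·0) = (-9)·6 - (-6)·9 + 12·0 = 0.
So p(z) = det(zI - A) = z^3 + 2z^2 - 3z.
The constant term is 0, so p(z) = z(z^2 + 2z - 3).
Factor z^2 + 2z - 3: two numbers with sum -2 and product -3 are 1 and -3, so z^2 + 2z - 3 = (z - 1)(z + 3).
Hence p(z) = z (z - 1) (z + 3), with roots -3, 0, 1.

-3, 0, 1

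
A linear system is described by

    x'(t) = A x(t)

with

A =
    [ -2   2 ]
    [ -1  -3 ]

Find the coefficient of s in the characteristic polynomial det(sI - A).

For a 2×2 matrix, det(sI - A) = s^2 - (tr A)s + det A.
tr A = -5, det A = 8.
So p(s) = s^2 + 5s + 8.
The coefficient of s is 5.

5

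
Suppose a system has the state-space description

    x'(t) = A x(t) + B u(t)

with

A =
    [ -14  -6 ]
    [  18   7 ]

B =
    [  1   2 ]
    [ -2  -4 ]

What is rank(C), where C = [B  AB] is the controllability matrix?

1

AB = [[-2, -4], [4, 8]]
Controllability matrix C = [B  AB] = [[1, 2, -2, -4], [-2, -4, 4, 8]]
Every column of C is a scalar multiple of column 1 = [1, -2] (multipliers 1, 2, -2, -4), so the columns span a one-dimensional space.
C ≠ 0, hence rank(C) = 1.
rank(C) = 1 < n = 2, so the pair (A, B) is not completely controllable.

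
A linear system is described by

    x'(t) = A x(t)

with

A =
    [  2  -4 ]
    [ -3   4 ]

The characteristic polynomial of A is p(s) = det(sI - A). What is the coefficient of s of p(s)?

For a 2×2 matrix, det(sI - A) = s^2 - (tr A)s + det A.
tr A = 6, det A = -4.
So p(s) = s^2 - 6s - 4.
The coefficient of s is -6.

-6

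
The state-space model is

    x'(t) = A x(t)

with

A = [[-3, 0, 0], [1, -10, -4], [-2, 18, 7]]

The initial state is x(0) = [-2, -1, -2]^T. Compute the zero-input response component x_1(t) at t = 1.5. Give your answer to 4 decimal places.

det(sI - A) = s^3 - (tr A)s^2 + (M11 + M22 + M33)s - det A, where Mii is the 2×2 principal minor of A obtained by deleting row i and column i.
tr A = (-3) + (-10) + 7 = -6; M11 = (-10)·7 - (-4)·18 = -70 - (-72) = 2; M22 = (-3)·7 - 0·(-2) = -21 - 0 = -21; M33 = (-3)·(-10) - 0·1 = 30 - 0 = 30; sum of minors = 11.
det A = (-3)·((-10)·7 - (-4)·18) - 0·(1·7 - (-4)·(-2)) + 0·(1·18 - (-10)·(-2)) = (-3)·2 - 0·(-1) + 0·(-2) = -6.
So p(s) = det(sI - A) = s^3 + 6s^2 + 11s + 6.
Rational-root test: any integer root divides 6. Testing small divisors, s = -1 works: p(-1) = -1 + 6 + (-11) + 6 = 0, so (s + 1) is a factor.
Dividing, p(s) = (s + 1)(s^2 + 5s + 6).
Factor s^2 + 5s + 6: two numbers with sum -5 and product 6 are -2 and -3, so s^2 + 5s + 6 = (s + 2)(s + 3).
Hence p(s) = (s + 1) (s + 2) (s + 3), with roots -3, -2, -1.
The eigenvalues -3, -2, -1 are distinct and real, so A is diagonalisable and x(t) = e^{At} x(0) = V diag(e^{λ_i t}) V^{-1} x(0), where the columns of V are the eigenvectors.
λ = -3: A - (-3)I = [[0, 0, 0], [1, -7, -4], [-2, 18, 10]]. v must be orthogonal to every row; (row 2) × (row 3) = [2, -2, 4], so take v_1 = [1, -1, 2]^T.
λ = -2: A - (-2)I = [[-1, 0, 0], [1, -8, -4], [-2, 18, 9]]. v must be orthogonal to every row; (row 1) × (row 2) = [0, -4, 8], so take v_2 = [0, 1, -2]^T.
λ = -1: A - (-1)I = [[-2, 0, 0], [1, -9, -4], [-2, 18, 8]]. v must be orthogonal to every row; (row 1) × (row 2) = [0, -8, 18], so take v_3 = [0, -4, 9]^T.
V = [v_1 v_2 v_3] = [[1, 0, 0], [-1, 1, -4], [2, -2, 9]] has det V = 1, so V^{-1} = adj(V)/det V = [[1, 0, 0], [1, 9, 4], [0, 2, 1]].
Modal coordinates z(0) = V^{-1} x(0): 1·(-2) + 0·(-1) + 0·(-2) = -2; 1·(-2) + 9·(-1) + 4·(-2) = -19; 0·(-2) + 2·(-1) + 1·(-2) = -4; so z(0) = [-2, -19, -4]^T.
x_1(t) = Σ_i (v_i)_1 · z_i(0) · e^{λ_i t} (row 1 of V times the modal terms).
x_1(1.5) = 1·(-2)·e^{-3·1.5} + 0·(-19)·e^{-2·1.5} + 0·(-4)·e^{-1·1.5} = (-2)·0.011109 + 0·0.049787 + 0·0.223130 = -0.0222.

-0.0222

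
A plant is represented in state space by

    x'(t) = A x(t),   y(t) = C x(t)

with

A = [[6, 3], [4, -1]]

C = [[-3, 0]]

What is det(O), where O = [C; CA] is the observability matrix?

27

CA = [[-18, -9]]
Observability matrix O = [C; CA] = [[-3, 0], [-18, -9]]
det(O) = (-3)·(-9) - 0·(-18) = 27 - 0 = 27
Since det(O) ≠ 0, rank(O) = 2 and the system is completely observable.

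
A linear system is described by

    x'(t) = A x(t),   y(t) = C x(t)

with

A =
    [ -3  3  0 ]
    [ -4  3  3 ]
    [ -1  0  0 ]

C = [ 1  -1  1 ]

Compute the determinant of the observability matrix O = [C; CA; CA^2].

CA = [[0, 0, -3]]
CA^2 = [[3, 0, 0]]
Observability matrix O = [C; CA; CA^2] = [[1, -1, 1], [0, 0, -3], [3, 0, 0]]
Expanding along the first row, det(O) = 1·(0·0 - (-3)·0) - (-1)·(0·0 - (-3)·3) + 1·(0·0 - 0·3) = 1·0 - (-1)·9 + 1·0 = 9
Since det(O) ≠ 0, rank(O) = 3 and the system is completely observable.

9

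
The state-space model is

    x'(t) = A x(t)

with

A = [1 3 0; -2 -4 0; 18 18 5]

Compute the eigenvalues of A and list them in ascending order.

-2, -1, 5

det(sI - A) = s^3 - (tr A)s^2 + (M11 + M22 + M33)s - det A, where Mii is the 2×2 principal minor of A obtained by deleting row i and column i.
tr A = 1 + (-4) + 5 = 2; M11 = (-4)·5 - 0·18 = -20 - 0 = -20; M22 = 1·5 - 0·18 = 5 - 0 = 5; M33 = 1·(-4) - 3·(-2) = -4 - (-6) = 2; sum of minors = -13.
det A = 1·((-4)·5 - 0·18) - 3·((-2)·5 - 0·18) + 0·((-2)·18 - (-4)·18) = 1·(-20) - 3·(-10) + 0·36 = 10.
So p(s) = det(sI - A) = s^3 - 2s^2 - 13s - 10.
Rational-root test: any integer root divides -10. Testing small divisors, s = -1 works: p(-1) = -1 + (-2) + 13 + (-10) = 0, so (s + 1) is a factor.
Dividing, p(s) = (s + 1)(s^2 - 3s - 10).
Factor s^2 - 3s - 10: two numbers with sum 3 and product -10 are 5 and -2, so s^2 - 3s - 10 = (s - 5)(s + 2).
Hence p(s) = (s - 5) (s + 1) (s + 2), with roots -2, -1, 5.
At least one eigenvalue has non-negative real part, so the system is not asymptotically stable.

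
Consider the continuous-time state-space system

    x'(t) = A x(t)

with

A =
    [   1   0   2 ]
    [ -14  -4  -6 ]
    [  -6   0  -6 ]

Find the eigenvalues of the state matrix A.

-4, -3, -2

det(sI - A) = s^3 - (tr A)s^2 + (M11 + M22 + M33)s - det A, where Mii is the 2×2 principal minor of A obtained by deleting row i and column i.
tr A = 1 + (-4) + (-6) = -9; M11 = (-4)·(-6) - (-6)·0 = 24 - 0 = 24; M22 = 1·(-6) - 2·(-6) = -6 - (-12) = 6; M33 = 1·(-4) - 0·(-14) = -4 - 0 = -4; sum of minors = 26.
det A = 1·((-4)·(-6) - (-6)·0) - 0·((-14)·(-6) - (-6)·(-6)) + 2·((-14)·0 - (-4)·(-6)) = 1·24 - 0·48 + 2·(-24) = -24.
So p(s) = det(sI - A) = s^3 + 9s^2 + 26s + 24.
Rational-root test: any integer root divides 24. Testing small divisors, s = -2 works: p(-2) = -8 + 36 + (-52) + 24 = 0, so (s + 2) is a factor.
Dividing, p(s) = (s + 2)(s^2 + 7s + 12).
Factor s^2 + 7s + 12: two numbers with sum -7 and product 12 are -3 and -4, so s^2 + 7s + 12 = (s + 3)(s + 4).
Hence p(s) = (s + 2) (s + 3) (s + 4), with roots -4, -3, -2.
All eigenvalues have negative real part, so the system is asymptotically stable.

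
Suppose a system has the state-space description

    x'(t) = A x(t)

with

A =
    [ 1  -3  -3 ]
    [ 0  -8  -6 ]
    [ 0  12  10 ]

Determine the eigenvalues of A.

det(sI - A) = s^3 - (tr A)s^2 + (M11 + M22 + M33)s - det A, where Mii is the 2×2 principal minor of A obtained by deleting row i and column i.
tr A = 1 + (-8) + 10 = 3; M11 = (-8)·10 - (-6)·12 = -80 - (-72) = -8; M22 = 1·10 - (-3)·0 = 10 - 0 = 10; M33 = 1·(-8) - (-3)·0 = -8 - 0 = -8; sum of minors = -6.
det A = 1·((-8)·10 - (-6)·12) - (-3)·(0·10 - (-6)·0) + (-3)·(0·12 - (-8)·0) = 1·(-8) - (-3)·0 + (-3)·0 = -8.
So p(s) = det(sI - A) = s^3 - 3s^2 - 6s + 8.
Rational-root test: any integer root divides 8. Testing small divisors, s = 1 works: p(1) = 1 + (-3) + (-6) + 8 = 0, so (s - 1) is a factor.
Dividing, p(s) = (s - 1)(s^2 - 2s - 8).
Factor s^2 - 2s - 8: two numbers with sum 2 and product -8 are 4 and -2, so s^2 - 2s - 8 = (s - 4)(s + 2).
Hence p(s) = (s - 4) (s - 1) (s + 2), with roots -2, 1, 4.
At least one eigenvalue has non-negative real part, so the system is not asymptotically stable.

-2, 1, 4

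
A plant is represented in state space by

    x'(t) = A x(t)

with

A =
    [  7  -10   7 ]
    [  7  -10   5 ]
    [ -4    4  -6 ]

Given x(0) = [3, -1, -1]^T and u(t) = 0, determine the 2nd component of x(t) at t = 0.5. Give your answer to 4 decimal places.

det(sI - A) = s^3 - (tr A)s^2 + (M11 + M22 + M33)s - det A, where Mii is the 2×2 principal minor of A obtained by deleting row i and column i.
tr A = 7 + (-10) + (-6) = -9; M11 = (-10)·(-6) - 5·4 = 60 - 20 = 40; M22 = 7·(-6) - 7·(-4) = -42 - (-28) = -14; M33 = 7·(-10) - (-10)·7 = -70 - (-70) = 0; sum of minors = 26.
det A = 7·((-10)·(-6) - 5·4) - (-10)·(7·(-6) - 5·(-4)) + 7·(7·4 - (-10)·(-4)) = 7·40 - (-10)·(-22) + 7·(-12) = -24.
So p(s) = det(sI - A) = s^3 + 9s^2 + 26s + 24.
Rational-root test: any integer root divides 24. Testing small divisors, s = -2 works: p(-2) = -8 + 36 + (-52) + 24 = 0, so (s + 2) is a factor.
Dividing, p(s) = (s + 2)(s^2 + 7s + 12).
Factor s^2 + 7s + 12: two numbers with sum -7 and product 12 are -3 and -4, so s^2 + 7s + 12 = (s + 3)(s + 4).
Hence p(s) = (s + 2) (s + 3) (s + 4), with roots -4, -3, -2.
The eigenvalues -4, -3, -2 are distinct and real, so A is diagonalisable and x(t) = e^{At} x(0) = V diag(e^{λ_i t}) V^{-1} x(0), where the columns of V are the eigenvectors.
λ = -4: A - (-4)I = [[11, -10, 7], [7, -6, 5], [-4, 4, -2]]. v must be orthogonal to every row; (row 1) × (row 2) = [-8, -6, 4], so take v_1 = [4, 3, -2]^T.
λ = -3: A - (-3)I = [[10, -10, 7], [7, -7, 5], [-4, 4, -3]]. v must be orthogonal to every row; (row 1) × (row 2) = [-1, -1, 0], so take v_2 = [1, 1, 0]^T.
λ = -2: A - (-2)I = [[9, -10, 7], [7, -8, 5], [-4, 4, -4]]. v must be orthogonal to every row; (row 1) × (row 2) = [6, 4, -2], so take v_3 = [3, 2, -1]^T.
V = [v_1 v_2 v_3] = [[4, 1, 3], [3, 1, 2], [-2, 0, -1]] has det V = 1, so V^{-1} = adj(V)/det V = [[-1, 1, -1], [-1, 2, 1], [2, -2, 1]].
Modal coordinates z(0) = V^{-1} x(0): (-1)·3 + 1·(-1) + (-1)·(-1) = -3; (-1)·3 + 2·(-1) + 1·(-1) = -6; 2·3 + (-2)·(-1) + 1·(-1) = 7; so z(0) = [-3, -6, 7]^T.
x_2(t) = Σ_i (v_i)_2 · z_i(0) · e^{λ_i t} (row 2 of V times the modal terms).
x_2(0.5) = 3·(-3)·e^{-4·0.5} + 1·(-6)·e^{-3·0.5} + 2·7·e^{-2·0.5} = (-9)·0.135335 + (-6)·0.223130 + 14·0.367879 = 2.5935.

2.5935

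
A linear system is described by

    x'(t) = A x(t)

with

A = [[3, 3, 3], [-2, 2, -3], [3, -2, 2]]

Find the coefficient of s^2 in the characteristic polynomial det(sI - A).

-7

Expand det(sI - A) for the 3×3 matrix.
p(s) = s^3 - 7s^2 + 7s + 27.
(Check: constant term = det(-A) = (-1)^3 det A = 27; coefficient of s^2 = -tr A = -7.)
The coefficient of s^2 is -7.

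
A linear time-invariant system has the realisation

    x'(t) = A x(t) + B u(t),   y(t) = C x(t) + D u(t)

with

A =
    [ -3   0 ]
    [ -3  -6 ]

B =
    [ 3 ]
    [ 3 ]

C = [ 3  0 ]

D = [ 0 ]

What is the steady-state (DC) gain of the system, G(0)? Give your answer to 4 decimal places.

3.0000

G(0) = C(-A)^{-1}B + D = -C A^{-1} B + D.
det A = 18, so A^{-1} = (1/18)·adj(A) = [[-1/3, 0], [1/6, -1/6]]
A^{-1} B = [-1, 0]^T
C A^{-1} B = -3
G(0) = D - C A^{-1} B = 0 - (-3) = 3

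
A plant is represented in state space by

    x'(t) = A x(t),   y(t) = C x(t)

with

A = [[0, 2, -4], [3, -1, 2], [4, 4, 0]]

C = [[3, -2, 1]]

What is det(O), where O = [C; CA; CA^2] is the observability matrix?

-3216

CA = [[-2, 12, -16]]
CA^2 = [[-28, -80, 32]]
Observability matrix O = [C; CA; CA^2] = [[3, -2, 1], [-2, 12, -16], [-28, -80, 32]]
Expanding along the first row, det(O) = 3·(12·32 - (-16)·(-80)) - (-2)·((-2)·32 - (-16)·(-28)) + 1·((-2)·(-80) - 12·(-28)) = 3·(-896) - (-2)·(-512) + 1·496 = -3216
Since det(O) ≠ 0, rank(O) = 3 and the system is completely observable.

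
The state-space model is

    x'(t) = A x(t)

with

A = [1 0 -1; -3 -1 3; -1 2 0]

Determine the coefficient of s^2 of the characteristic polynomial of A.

0

Expand det(sI - A) for the 3×3 matrix.
p(s) = s^3 - 8s - 1.
(Check: constant term = det(-A) = (-1)^3 det A = -1; coefficient of s^2 = -tr A = 0.)
The coefficient of s^2 is 0.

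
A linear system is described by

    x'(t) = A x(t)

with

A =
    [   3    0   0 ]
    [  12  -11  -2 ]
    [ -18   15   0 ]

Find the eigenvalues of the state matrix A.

det(sI - A) = s^3 - (tr A)s^2 + (M11 + M22 + M33)s - det A, where Mii is the 2×2 principal minor of A obtained by deleting row i and column i.
tr A = 3 + (-11) + 0 = -8; M11 = (-11)·0 - (-2)·15 = 0 - (-30) = 30; M22 = 3·0 - 0·(-18) = 0 - 0 = 0; M33 = 3·(-11) - 0·12 = -33 - 0 = -33; sum of minors = -3.
det A = 3·((-11)·0 - (-2)·15) - 0·(12·0 - (-2)·(-18)) + 0·(12·15 - (-11)·(-18)) = 3·30 - 0·(-36) + 0·(-18) = 90.
So p(s) = det(sI - A) = s^3 + 8s^2 - 3s - 90.
Rational-root test: any integer root divides -90. Testing small divisors, s = 3 works: p(3) = 27 + 72 + (-9) + (-90) = 0, so (s - 3) is a factor.
Dividing, p(s) = (s - 3)(s^2 + 11s + 30).
Factor s^2 + 11s + 30: two numbers with sum -11 and product 30 are -5 and -6, so s^2 + 11s + 30 = (s + 5)(s + 6).
Hence p(s) = (s - 3) (s + 5) (s + 6), with roots -6, -5, 3.
At least one eigenvalue has non-negative real part, so the system is not asymptotically stable.

-6, -5, 3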